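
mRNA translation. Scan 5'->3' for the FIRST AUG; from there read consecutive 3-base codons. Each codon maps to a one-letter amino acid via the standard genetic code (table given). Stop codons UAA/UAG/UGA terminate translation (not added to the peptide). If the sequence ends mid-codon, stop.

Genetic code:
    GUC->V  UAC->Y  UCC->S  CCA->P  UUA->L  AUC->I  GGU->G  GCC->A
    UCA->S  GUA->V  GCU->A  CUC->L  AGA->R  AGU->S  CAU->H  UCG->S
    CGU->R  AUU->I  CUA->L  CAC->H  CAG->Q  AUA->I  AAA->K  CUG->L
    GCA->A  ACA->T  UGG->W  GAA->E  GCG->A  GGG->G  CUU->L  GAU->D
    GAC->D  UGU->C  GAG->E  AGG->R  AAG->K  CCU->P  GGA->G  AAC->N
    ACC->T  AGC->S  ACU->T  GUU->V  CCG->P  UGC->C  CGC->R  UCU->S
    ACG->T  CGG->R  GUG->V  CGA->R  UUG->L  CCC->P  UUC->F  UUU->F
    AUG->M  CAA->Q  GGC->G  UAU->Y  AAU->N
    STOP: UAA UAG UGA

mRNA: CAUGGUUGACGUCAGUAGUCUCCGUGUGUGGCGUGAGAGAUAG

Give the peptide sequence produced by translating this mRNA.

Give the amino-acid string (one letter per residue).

Answer: MVDVSSLRVWRER

Derivation:
start AUG at pos 1
pos 1: AUG -> M; peptide=M
pos 4: GUU -> V; peptide=MV
pos 7: GAC -> D; peptide=MVD
pos 10: GUC -> V; peptide=MVDV
pos 13: AGU -> S; peptide=MVDVS
pos 16: AGU -> S; peptide=MVDVSS
pos 19: CUC -> L; peptide=MVDVSSL
pos 22: CGU -> R; peptide=MVDVSSLR
pos 25: GUG -> V; peptide=MVDVSSLRV
pos 28: UGG -> W; peptide=MVDVSSLRVW
pos 31: CGU -> R; peptide=MVDVSSLRVWR
pos 34: GAG -> E; peptide=MVDVSSLRVWRE
pos 37: AGA -> R; peptide=MVDVSSLRVWRER
pos 40: UAG -> STOP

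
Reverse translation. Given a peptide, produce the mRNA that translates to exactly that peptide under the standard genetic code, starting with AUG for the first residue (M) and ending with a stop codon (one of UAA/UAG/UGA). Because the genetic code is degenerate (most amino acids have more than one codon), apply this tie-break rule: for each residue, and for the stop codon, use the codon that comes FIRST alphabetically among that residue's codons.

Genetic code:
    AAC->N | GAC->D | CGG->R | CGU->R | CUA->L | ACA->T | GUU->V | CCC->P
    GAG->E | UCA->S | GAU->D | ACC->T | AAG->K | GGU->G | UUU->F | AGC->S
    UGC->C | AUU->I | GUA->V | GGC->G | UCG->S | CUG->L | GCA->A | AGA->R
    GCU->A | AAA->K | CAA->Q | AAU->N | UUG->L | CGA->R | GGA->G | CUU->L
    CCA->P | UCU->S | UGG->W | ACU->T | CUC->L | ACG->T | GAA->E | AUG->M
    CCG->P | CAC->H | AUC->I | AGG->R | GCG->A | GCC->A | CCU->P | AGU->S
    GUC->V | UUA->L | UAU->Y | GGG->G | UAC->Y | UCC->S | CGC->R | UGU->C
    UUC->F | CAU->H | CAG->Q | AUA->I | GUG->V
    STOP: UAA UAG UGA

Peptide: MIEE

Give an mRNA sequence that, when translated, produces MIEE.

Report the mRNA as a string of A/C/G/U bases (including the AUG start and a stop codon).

Answer: mRNA: AUGAUAGAAGAAUAA

Derivation:
residue 1: M -> AUG (start codon)
residue 2: I codons sorted = AUA,AUC,AUU -> pick first = AUA
residue 3: E codons sorted = GAA,GAG -> pick first = GAA
residue 4: E codons sorted = GAA,GAG -> pick first = GAA
terminator: stop codons sorted = UAA,UAG,UGA -> pick first = UAA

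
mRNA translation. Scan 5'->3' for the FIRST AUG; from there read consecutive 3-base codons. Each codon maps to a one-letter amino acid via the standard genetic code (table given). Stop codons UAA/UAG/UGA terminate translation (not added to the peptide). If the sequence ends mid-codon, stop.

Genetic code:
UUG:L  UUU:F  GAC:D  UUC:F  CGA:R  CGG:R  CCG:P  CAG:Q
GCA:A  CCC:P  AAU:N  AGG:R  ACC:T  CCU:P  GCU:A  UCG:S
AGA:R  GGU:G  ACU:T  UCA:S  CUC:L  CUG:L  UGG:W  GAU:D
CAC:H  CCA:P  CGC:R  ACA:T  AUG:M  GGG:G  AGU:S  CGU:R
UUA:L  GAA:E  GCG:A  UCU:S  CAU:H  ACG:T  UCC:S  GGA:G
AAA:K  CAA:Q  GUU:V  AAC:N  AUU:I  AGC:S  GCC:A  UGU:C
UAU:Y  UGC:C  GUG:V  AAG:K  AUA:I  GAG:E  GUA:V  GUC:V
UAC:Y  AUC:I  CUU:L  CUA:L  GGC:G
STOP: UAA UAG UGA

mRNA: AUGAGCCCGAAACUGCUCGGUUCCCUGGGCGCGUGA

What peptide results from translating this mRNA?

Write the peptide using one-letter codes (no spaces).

Answer: MSPKLLGSLGA

Derivation:
start AUG at pos 0
pos 0: AUG -> M; peptide=M
pos 3: AGC -> S; peptide=MS
pos 6: CCG -> P; peptide=MSP
pos 9: AAA -> K; peptide=MSPK
pos 12: CUG -> L; peptide=MSPKL
pos 15: CUC -> L; peptide=MSPKLL
pos 18: GGU -> G; peptide=MSPKLLG
pos 21: UCC -> S; peptide=MSPKLLGS
pos 24: CUG -> L; peptide=MSPKLLGSL
pos 27: GGC -> G; peptide=MSPKLLGSLG
pos 30: GCG -> A; peptide=MSPKLLGSLGA
pos 33: UGA -> STOP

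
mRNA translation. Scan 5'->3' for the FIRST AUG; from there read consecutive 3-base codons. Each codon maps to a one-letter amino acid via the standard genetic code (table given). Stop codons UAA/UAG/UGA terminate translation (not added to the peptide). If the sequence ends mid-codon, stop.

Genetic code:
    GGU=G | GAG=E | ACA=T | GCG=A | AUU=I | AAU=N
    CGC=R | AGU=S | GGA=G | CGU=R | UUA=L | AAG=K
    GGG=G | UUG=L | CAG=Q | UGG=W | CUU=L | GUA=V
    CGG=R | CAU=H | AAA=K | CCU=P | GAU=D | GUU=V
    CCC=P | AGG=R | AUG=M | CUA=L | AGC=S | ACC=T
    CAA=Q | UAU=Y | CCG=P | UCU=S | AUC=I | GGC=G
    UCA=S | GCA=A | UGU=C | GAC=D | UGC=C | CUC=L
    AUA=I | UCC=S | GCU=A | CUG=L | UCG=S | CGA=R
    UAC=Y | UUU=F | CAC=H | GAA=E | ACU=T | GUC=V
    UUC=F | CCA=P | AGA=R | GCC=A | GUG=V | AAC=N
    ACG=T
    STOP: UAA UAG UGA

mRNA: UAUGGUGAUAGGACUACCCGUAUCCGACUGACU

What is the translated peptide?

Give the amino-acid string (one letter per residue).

start AUG at pos 1
pos 1: AUG -> M; peptide=M
pos 4: GUG -> V; peptide=MV
pos 7: AUA -> I; peptide=MVI
pos 10: GGA -> G; peptide=MVIG
pos 13: CUA -> L; peptide=MVIGL
pos 16: CCC -> P; peptide=MVIGLP
pos 19: GUA -> V; peptide=MVIGLPV
pos 22: UCC -> S; peptide=MVIGLPVS
pos 25: GAC -> D; peptide=MVIGLPVSD
pos 28: UGA -> STOP

Answer: MVIGLPVSD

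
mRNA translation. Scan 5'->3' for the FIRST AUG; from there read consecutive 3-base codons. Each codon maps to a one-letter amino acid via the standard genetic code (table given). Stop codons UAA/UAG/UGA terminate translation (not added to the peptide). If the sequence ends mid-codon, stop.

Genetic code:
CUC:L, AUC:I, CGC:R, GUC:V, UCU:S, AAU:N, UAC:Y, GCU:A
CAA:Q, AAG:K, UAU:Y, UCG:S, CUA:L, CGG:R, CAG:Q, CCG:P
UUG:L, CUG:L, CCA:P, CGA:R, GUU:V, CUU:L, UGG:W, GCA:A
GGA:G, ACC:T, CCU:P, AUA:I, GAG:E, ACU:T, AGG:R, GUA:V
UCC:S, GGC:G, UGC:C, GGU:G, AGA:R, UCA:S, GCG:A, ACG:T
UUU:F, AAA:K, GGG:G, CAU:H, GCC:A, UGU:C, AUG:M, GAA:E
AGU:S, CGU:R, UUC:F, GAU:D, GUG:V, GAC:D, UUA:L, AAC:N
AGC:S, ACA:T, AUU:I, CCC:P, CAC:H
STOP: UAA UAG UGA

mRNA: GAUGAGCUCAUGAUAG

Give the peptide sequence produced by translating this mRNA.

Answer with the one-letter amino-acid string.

Answer: MSS

Derivation:
start AUG at pos 1
pos 1: AUG -> M; peptide=M
pos 4: AGC -> S; peptide=MS
pos 7: UCA -> S; peptide=MSS
pos 10: UGA -> STOP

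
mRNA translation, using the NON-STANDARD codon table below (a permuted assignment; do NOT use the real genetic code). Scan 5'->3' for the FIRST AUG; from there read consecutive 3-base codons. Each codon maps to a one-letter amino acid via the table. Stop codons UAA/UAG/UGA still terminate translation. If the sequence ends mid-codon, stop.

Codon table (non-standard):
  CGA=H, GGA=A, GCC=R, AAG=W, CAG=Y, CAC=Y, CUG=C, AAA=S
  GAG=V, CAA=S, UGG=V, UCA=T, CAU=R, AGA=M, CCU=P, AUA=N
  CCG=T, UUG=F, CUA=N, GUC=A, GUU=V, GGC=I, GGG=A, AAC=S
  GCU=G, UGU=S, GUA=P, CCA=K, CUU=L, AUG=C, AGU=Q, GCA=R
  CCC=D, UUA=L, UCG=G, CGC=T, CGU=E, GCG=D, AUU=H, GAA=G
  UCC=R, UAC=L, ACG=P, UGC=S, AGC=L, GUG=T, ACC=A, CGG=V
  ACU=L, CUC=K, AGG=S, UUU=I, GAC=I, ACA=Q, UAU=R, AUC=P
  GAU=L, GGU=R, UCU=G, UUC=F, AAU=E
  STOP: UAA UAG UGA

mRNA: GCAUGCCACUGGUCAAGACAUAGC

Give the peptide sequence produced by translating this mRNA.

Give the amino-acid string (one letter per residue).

start AUG at pos 2
pos 2: AUG -> C; peptide=C
pos 5: CCA -> K; peptide=CK
pos 8: CUG -> C; peptide=CKC
pos 11: GUC -> A; peptide=CKCA
pos 14: AAG -> W; peptide=CKCAW
pos 17: ACA -> Q; peptide=CKCAWQ
pos 20: UAG -> STOP

Answer: CKCAWQ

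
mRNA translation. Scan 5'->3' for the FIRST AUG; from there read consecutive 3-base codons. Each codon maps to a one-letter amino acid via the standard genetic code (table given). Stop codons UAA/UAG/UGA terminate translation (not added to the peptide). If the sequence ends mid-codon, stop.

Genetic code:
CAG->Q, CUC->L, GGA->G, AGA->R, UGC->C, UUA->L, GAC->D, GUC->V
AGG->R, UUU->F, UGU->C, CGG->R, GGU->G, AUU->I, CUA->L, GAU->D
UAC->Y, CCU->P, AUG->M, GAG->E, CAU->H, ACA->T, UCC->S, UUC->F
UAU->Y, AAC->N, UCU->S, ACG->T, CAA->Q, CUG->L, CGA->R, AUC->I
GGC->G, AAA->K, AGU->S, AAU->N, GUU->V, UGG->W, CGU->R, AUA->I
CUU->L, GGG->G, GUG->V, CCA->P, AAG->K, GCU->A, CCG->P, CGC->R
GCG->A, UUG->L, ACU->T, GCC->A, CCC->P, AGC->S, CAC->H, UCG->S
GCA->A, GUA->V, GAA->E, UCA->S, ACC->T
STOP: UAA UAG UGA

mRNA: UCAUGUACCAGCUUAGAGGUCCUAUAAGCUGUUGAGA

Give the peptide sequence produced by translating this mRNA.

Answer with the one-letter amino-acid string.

start AUG at pos 2
pos 2: AUG -> M; peptide=M
pos 5: UAC -> Y; peptide=MY
pos 8: CAG -> Q; peptide=MYQ
pos 11: CUU -> L; peptide=MYQL
pos 14: AGA -> R; peptide=MYQLR
pos 17: GGU -> G; peptide=MYQLRG
pos 20: CCU -> P; peptide=MYQLRGP
pos 23: AUA -> I; peptide=MYQLRGPI
pos 26: AGC -> S; peptide=MYQLRGPIS
pos 29: UGU -> C; peptide=MYQLRGPISC
pos 32: UGA -> STOP

Answer: MYQLRGPISC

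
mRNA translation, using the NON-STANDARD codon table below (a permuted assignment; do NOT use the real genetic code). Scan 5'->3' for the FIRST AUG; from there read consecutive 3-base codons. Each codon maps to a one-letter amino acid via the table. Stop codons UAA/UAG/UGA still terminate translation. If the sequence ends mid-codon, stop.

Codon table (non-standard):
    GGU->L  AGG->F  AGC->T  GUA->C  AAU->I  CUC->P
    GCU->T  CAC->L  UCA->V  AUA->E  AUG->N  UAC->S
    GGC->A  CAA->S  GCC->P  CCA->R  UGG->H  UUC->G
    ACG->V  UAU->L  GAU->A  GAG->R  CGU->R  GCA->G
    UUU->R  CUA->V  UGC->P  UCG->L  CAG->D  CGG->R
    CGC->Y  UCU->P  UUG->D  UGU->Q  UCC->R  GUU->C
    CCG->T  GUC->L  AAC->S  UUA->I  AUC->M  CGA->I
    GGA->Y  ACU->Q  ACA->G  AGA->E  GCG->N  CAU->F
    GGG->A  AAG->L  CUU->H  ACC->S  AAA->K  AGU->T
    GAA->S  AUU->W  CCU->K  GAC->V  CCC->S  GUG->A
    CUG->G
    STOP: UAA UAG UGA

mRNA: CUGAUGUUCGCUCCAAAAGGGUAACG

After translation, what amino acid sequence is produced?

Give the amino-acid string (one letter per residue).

start AUG at pos 3
pos 3: AUG -> N; peptide=N
pos 6: UUC -> G; peptide=NG
pos 9: GCU -> T; peptide=NGT
pos 12: CCA -> R; peptide=NGTR
pos 15: AAA -> K; peptide=NGTRK
pos 18: GGG -> A; peptide=NGTRKA
pos 21: UAA -> STOP

Answer: NGTRKA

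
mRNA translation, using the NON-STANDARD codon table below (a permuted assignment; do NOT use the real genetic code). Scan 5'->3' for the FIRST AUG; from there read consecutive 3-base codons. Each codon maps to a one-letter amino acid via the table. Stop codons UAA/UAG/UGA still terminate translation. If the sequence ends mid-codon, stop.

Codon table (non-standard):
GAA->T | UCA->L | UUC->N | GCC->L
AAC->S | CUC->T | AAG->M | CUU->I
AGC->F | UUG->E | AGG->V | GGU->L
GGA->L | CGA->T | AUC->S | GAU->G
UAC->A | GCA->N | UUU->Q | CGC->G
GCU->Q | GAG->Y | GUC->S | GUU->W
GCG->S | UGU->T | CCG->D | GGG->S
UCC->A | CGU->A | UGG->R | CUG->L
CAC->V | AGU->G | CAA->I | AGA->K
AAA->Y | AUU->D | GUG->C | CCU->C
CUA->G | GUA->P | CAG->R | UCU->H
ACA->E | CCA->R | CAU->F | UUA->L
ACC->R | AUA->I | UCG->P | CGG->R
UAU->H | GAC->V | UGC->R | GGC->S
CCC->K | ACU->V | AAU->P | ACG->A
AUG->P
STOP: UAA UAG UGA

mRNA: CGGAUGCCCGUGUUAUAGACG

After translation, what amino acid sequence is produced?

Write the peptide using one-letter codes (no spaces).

Answer: PKCL

Derivation:
start AUG at pos 3
pos 3: AUG -> P; peptide=P
pos 6: CCC -> K; peptide=PK
pos 9: GUG -> C; peptide=PKC
pos 12: UUA -> L; peptide=PKCL
pos 15: UAG -> STOP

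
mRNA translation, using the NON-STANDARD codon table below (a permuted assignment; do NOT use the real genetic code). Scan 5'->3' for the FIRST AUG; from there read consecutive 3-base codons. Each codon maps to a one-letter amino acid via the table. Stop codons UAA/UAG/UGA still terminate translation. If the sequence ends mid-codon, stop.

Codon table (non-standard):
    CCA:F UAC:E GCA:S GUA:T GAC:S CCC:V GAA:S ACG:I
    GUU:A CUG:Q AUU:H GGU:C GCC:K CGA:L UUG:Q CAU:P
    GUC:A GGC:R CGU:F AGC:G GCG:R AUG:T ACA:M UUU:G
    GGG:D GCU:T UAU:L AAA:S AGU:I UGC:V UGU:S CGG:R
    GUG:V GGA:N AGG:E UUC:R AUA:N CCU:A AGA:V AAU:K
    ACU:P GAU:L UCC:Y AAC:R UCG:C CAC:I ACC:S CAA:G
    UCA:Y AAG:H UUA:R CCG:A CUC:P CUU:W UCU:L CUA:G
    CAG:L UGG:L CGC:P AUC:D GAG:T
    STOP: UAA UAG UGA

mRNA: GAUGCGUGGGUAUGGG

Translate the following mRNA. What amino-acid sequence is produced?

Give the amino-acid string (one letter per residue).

start AUG at pos 1
pos 1: AUG -> T; peptide=T
pos 4: CGU -> F; peptide=TF
pos 7: GGG -> D; peptide=TFD
pos 10: UAU -> L; peptide=TFDL
pos 13: GGG -> D; peptide=TFDLD
pos 16: only 0 nt remain (<3), stop (end of mRNA)

Answer: TFDLD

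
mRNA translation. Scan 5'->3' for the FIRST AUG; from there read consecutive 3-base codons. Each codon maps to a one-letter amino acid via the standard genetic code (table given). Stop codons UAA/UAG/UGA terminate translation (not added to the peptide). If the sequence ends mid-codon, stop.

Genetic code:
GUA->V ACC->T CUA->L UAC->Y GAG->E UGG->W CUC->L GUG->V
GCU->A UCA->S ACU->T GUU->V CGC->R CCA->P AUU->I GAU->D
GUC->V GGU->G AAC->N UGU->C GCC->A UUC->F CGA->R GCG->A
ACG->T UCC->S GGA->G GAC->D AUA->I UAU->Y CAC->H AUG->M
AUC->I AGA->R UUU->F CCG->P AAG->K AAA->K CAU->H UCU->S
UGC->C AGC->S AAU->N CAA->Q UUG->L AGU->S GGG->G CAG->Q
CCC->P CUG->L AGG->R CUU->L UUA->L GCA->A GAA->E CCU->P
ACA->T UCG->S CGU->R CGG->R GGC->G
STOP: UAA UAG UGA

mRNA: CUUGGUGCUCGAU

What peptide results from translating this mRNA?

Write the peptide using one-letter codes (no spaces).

Answer: (empty: no AUG start codon)

Derivation:
no AUG start codon found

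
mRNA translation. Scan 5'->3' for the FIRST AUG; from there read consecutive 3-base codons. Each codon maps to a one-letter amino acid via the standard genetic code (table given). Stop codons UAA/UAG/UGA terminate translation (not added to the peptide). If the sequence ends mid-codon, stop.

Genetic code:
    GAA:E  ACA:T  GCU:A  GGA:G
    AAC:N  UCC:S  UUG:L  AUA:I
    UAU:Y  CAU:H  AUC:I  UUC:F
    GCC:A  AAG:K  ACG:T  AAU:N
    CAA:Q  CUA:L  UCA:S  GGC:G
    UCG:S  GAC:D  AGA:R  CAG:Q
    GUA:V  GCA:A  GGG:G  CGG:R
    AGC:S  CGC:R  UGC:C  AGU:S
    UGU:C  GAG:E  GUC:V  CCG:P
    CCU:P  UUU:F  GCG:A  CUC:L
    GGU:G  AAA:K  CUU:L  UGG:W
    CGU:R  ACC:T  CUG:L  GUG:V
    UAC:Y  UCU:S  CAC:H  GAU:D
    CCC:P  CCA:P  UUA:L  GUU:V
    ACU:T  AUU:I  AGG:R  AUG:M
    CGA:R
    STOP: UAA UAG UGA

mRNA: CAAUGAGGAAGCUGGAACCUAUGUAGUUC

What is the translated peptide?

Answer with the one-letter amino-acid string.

start AUG at pos 2
pos 2: AUG -> M; peptide=M
pos 5: AGG -> R; peptide=MR
pos 8: AAG -> K; peptide=MRK
pos 11: CUG -> L; peptide=MRKL
pos 14: GAA -> E; peptide=MRKLE
pos 17: CCU -> P; peptide=MRKLEP
pos 20: AUG -> M; peptide=MRKLEPM
pos 23: UAG -> STOP

Answer: MRKLEPM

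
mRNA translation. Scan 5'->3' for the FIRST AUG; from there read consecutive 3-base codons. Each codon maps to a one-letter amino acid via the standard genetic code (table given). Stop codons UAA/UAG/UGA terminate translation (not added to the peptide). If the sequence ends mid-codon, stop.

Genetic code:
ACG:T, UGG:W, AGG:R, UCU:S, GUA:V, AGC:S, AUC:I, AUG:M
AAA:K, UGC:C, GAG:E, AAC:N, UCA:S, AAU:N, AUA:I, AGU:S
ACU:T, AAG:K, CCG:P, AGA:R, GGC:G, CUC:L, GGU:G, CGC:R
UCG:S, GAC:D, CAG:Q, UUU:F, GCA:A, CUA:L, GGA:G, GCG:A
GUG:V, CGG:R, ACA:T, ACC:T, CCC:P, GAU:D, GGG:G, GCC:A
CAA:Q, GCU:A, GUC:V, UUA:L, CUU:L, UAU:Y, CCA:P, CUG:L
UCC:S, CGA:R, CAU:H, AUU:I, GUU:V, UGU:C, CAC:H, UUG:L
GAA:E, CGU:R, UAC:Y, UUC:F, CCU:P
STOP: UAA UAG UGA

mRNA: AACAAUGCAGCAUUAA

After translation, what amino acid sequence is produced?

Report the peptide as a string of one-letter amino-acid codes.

start AUG at pos 4
pos 4: AUG -> M; peptide=M
pos 7: CAG -> Q; peptide=MQ
pos 10: CAU -> H; peptide=MQH
pos 13: UAA -> STOP

Answer: MQH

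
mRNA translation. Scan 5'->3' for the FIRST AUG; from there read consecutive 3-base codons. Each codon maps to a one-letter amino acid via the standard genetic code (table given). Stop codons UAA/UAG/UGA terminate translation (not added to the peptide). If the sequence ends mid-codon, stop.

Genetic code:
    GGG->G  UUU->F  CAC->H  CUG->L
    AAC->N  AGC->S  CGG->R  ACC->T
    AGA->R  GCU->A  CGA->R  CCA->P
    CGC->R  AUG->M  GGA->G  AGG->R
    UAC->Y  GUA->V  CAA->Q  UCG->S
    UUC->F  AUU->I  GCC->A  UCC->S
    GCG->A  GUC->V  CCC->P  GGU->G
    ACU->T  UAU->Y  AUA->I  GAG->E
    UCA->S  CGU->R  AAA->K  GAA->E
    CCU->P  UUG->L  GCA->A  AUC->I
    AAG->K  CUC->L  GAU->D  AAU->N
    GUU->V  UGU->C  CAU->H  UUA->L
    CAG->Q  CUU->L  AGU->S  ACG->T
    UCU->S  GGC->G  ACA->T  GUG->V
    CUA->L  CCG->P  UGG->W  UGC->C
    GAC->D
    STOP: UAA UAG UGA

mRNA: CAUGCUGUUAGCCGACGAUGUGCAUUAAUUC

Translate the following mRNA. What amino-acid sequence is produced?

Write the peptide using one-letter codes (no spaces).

start AUG at pos 1
pos 1: AUG -> M; peptide=M
pos 4: CUG -> L; peptide=ML
pos 7: UUA -> L; peptide=MLL
pos 10: GCC -> A; peptide=MLLA
pos 13: GAC -> D; peptide=MLLAD
pos 16: GAU -> D; peptide=MLLADD
pos 19: GUG -> V; peptide=MLLADDV
pos 22: CAU -> H; peptide=MLLADDVH
pos 25: UAA -> STOP

Answer: MLLADDVH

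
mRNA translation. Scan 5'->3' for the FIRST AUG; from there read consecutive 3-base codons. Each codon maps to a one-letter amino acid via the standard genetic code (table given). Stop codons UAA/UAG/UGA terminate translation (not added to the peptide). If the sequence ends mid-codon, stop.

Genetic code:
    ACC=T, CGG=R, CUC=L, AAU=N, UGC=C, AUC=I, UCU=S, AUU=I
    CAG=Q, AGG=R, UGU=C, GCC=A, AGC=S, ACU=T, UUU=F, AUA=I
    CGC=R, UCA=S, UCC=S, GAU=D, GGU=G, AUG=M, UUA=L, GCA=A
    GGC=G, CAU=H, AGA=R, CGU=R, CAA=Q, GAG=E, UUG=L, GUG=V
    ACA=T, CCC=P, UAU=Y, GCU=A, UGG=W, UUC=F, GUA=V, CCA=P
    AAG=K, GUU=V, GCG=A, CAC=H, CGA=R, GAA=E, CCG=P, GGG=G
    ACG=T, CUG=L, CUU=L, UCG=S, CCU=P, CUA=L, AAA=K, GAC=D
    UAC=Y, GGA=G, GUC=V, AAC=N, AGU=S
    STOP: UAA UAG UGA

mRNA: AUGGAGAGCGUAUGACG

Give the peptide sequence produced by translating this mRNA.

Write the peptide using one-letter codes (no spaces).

start AUG at pos 0
pos 0: AUG -> M; peptide=M
pos 3: GAG -> E; peptide=ME
pos 6: AGC -> S; peptide=MES
pos 9: GUA -> V; peptide=MESV
pos 12: UGA -> STOP

Answer: MESV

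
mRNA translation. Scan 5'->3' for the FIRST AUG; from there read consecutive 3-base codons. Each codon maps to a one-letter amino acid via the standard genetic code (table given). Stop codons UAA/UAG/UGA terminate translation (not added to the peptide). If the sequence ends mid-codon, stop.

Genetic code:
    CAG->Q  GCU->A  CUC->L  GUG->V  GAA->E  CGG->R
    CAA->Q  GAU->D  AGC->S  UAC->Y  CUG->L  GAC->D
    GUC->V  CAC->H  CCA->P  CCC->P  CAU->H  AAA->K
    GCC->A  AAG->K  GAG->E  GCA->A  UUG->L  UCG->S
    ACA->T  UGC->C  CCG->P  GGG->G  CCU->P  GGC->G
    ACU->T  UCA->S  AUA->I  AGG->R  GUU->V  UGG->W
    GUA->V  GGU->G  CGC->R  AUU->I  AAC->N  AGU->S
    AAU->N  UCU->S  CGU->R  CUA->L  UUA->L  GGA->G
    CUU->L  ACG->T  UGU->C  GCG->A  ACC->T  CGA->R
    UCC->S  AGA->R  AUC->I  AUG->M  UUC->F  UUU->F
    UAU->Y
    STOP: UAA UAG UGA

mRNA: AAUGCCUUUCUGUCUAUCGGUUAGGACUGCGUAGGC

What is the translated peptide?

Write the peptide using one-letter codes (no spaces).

Answer: MPFCLSVRTA

Derivation:
start AUG at pos 1
pos 1: AUG -> M; peptide=M
pos 4: CCU -> P; peptide=MP
pos 7: UUC -> F; peptide=MPF
pos 10: UGU -> C; peptide=MPFC
pos 13: CUA -> L; peptide=MPFCL
pos 16: UCG -> S; peptide=MPFCLS
pos 19: GUU -> V; peptide=MPFCLSV
pos 22: AGG -> R; peptide=MPFCLSVR
pos 25: ACU -> T; peptide=MPFCLSVRT
pos 28: GCG -> A; peptide=MPFCLSVRTA
pos 31: UAG -> STOP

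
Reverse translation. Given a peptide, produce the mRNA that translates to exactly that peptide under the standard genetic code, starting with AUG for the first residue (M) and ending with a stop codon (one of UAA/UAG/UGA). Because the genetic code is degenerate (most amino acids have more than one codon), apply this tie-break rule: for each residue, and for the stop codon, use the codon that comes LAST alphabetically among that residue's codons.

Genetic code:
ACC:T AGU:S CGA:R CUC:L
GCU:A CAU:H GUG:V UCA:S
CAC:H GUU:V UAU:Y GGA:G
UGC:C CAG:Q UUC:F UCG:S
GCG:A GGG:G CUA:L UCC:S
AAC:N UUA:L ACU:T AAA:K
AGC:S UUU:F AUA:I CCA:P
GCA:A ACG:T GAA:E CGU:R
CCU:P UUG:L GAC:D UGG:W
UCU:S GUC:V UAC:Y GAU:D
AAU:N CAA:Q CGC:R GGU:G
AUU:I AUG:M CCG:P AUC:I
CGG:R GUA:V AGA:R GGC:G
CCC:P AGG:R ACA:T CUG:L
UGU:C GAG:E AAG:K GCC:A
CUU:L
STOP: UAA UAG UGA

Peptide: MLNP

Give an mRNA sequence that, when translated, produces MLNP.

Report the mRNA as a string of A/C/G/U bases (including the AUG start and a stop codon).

residue 1: M -> AUG (start codon)
residue 2: L codons sorted = CUA,CUC,CUG,CUU,UUA,UUG -> pick last = UUG
residue 3: N codons sorted = AAC,AAU -> pick last = AAU
residue 4: P codons sorted = CCA,CCC,CCG,CCU -> pick last = CCU
terminator: stop codons sorted = UAA,UAG,UGA -> pick last = UGA

Answer: mRNA: AUGUUGAAUCCUUGA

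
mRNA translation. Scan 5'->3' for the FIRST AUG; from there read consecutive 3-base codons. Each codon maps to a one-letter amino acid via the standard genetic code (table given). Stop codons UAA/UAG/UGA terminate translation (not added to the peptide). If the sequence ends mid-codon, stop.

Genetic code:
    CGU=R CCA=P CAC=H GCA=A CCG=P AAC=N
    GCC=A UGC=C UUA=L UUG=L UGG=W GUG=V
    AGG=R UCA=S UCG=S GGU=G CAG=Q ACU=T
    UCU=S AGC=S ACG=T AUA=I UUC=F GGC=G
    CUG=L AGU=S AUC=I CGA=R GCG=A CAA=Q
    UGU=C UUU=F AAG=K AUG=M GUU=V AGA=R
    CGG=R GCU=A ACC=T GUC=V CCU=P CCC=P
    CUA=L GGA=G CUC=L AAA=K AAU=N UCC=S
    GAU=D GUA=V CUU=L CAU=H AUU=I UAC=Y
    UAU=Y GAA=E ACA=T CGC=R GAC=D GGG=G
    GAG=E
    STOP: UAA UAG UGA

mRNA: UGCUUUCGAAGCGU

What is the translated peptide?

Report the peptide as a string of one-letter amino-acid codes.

no AUG start codon found

Answer: (empty: no AUG start codon)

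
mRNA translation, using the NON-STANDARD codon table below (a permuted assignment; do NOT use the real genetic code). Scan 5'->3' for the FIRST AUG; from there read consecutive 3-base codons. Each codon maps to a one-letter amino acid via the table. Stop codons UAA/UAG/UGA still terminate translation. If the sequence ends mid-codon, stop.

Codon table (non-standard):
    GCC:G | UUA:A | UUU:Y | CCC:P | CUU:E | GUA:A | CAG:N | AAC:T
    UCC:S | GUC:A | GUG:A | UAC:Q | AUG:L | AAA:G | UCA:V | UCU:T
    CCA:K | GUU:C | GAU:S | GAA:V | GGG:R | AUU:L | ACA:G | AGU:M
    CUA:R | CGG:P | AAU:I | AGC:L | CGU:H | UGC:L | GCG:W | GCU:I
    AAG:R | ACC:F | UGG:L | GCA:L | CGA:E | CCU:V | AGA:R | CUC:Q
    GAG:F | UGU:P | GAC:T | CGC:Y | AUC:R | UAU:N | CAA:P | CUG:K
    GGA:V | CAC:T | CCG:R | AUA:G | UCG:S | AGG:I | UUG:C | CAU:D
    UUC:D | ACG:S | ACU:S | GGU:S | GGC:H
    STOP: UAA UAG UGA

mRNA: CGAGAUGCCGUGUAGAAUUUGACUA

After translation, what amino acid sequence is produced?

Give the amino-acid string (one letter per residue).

start AUG at pos 4
pos 4: AUG -> L; peptide=L
pos 7: CCG -> R; peptide=LR
pos 10: UGU -> P; peptide=LRP
pos 13: AGA -> R; peptide=LRPR
pos 16: AUU -> L; peptide=LRPRL
pos 19: UGA -> STOP

Answer: LRPRL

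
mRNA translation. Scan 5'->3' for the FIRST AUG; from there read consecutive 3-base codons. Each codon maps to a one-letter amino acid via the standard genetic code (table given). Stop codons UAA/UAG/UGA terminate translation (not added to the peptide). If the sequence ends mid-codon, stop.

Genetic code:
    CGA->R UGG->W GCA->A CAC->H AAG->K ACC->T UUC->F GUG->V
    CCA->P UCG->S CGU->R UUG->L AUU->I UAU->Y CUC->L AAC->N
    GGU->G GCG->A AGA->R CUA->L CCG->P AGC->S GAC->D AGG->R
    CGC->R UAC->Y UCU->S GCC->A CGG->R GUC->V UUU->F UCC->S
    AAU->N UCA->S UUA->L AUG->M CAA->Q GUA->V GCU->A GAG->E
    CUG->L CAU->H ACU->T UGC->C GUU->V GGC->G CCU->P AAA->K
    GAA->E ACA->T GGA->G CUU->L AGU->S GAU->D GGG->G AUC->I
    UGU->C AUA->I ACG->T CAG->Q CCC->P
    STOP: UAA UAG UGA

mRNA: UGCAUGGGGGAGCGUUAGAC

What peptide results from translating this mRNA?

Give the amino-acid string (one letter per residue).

Answer: MGER

Derivation:
start AUG at pos 3
pos 3: AUG -> M; peptide=M
pos 6: GGG -> G; peptide=MG
pos 9: GAG -> E; peptide=MGE
pos 12: CGU -> R; peptide=MGER
pos 15: UAG -> STOP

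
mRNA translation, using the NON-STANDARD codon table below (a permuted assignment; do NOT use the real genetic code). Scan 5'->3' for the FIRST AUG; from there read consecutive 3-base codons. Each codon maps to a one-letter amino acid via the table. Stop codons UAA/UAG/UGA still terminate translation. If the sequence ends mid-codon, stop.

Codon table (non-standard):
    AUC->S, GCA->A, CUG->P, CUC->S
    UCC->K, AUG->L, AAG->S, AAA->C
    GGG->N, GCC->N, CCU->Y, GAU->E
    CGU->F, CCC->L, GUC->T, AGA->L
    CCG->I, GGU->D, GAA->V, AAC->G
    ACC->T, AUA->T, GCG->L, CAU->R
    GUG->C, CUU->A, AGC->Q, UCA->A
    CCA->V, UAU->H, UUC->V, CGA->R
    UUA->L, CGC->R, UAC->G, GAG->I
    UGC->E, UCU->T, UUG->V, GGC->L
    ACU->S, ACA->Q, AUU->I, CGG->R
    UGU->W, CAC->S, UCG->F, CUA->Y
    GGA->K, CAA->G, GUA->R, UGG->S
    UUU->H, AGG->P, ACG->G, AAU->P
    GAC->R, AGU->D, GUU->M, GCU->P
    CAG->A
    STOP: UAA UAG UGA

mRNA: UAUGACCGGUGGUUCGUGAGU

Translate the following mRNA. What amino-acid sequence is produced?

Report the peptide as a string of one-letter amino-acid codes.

start AUG at pos 1
pos 1: AUG -> L; peptide=L
pos 4: ACC -> T; peptide=LT
pos 7: GGU -> D; peptide=LTD
pos 10: GGU -> D; peptide=LTDD
pos 13: UCG -> F; peptide=LTDDF
pos 16: UGA -> STOP

Answer: LTDDF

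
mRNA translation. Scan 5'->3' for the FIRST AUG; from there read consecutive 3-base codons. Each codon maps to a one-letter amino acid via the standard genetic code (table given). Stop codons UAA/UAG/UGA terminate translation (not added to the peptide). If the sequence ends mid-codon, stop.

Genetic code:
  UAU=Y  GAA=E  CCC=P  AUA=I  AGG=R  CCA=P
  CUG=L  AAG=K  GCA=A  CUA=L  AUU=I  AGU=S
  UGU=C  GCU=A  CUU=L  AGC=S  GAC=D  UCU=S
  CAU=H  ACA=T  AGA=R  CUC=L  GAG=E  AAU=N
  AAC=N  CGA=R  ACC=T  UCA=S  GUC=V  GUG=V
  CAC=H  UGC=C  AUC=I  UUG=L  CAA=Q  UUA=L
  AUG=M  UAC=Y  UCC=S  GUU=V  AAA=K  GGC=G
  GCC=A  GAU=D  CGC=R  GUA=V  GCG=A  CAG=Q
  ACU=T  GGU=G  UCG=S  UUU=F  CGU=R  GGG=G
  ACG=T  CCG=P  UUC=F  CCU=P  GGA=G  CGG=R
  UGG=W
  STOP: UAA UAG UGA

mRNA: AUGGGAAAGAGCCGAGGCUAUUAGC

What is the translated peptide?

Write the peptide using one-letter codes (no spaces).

start AUG at pos 0
pos 0: AUG -> M; peptide=M
pos 3: GGA -> G; peptide=MG
pos 6: AAG -> K; peptide=MGK
pos 9: AGC -> S; peptide=MGKS
pos 12: CGA -> R; peptide=MGKSR
pos 15: GGC -> G; peptide=MGKSRG
pos 18: UAU -> Y; peptide=MGKSRGY
pos 21: UAG -> STOP

Answer: MGKSRGY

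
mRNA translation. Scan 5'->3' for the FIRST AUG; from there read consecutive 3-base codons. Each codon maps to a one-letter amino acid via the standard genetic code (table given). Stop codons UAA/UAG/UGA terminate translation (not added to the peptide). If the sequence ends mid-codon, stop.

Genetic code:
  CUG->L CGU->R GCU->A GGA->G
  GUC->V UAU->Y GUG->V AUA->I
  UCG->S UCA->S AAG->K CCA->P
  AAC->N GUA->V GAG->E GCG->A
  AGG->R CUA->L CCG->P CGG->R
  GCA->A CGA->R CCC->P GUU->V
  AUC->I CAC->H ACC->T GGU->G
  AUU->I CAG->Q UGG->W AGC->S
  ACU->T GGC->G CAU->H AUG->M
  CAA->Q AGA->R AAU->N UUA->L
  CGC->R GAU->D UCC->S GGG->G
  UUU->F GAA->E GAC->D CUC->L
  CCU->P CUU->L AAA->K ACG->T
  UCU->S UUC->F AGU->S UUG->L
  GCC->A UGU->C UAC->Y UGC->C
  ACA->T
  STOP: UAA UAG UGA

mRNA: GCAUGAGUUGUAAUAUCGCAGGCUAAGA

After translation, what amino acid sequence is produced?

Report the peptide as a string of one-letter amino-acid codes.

start AUG at pos 2
pos 2: AUG -> M; peptide=M
pos 5: AGU -> S; peptide=MS
pos 8: UGU -> C; peptide=MSC
pos 11: AAU -> N; peptide=MSCN
pos 14: AUC -> I; peptide=MSCNI
pos 17: GCA -> A; peptide=MSCNIA
pos 20: GGC -> G; peptide=MSCNIAG
pos 23: UAA -> STOP

Answer: MSCNIAG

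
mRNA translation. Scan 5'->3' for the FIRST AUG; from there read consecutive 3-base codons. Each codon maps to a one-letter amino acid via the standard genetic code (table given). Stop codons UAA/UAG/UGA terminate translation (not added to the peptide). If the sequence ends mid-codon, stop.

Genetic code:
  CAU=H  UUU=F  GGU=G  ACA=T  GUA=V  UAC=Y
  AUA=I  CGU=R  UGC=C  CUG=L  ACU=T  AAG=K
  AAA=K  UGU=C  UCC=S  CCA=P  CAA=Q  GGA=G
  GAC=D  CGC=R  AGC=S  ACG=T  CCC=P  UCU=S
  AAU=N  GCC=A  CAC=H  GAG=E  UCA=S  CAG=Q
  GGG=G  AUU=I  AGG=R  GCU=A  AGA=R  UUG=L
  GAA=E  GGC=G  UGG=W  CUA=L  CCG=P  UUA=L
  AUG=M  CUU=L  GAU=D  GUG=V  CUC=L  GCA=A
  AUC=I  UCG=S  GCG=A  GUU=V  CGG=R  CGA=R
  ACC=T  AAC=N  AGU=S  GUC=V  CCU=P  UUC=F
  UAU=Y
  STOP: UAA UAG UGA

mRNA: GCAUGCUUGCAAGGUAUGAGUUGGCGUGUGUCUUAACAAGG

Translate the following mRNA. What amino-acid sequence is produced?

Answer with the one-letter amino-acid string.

start AUG at pos 2
pos 2: AUG -> M; peptide=M
pos 5: CUU -> L; peptide=ML
pos 8: GCA -> A; peptide=MLA
pos 11: AGG -> R; peptide=MLAR
pos 14: UAU -> Y; peptide=MLARY
pos 17: GAG -> E; peptide=MLARYE
pos 20: UUG -> L; peptide=MLARYEL
pos 23: GCG -> A; peptide=MLARYELA
pos 26: UGU -> C; peptide=MLARYELAC
pos 29: GUC -> V; peptide=MLARYELACV
pos 32: UUA -> L; peptide=MLARYELACVL
pos 35: ACA -> T; peptide=MLARYELACVLT
pos 38: AGG -> R; peptide=MLARYELACVLTR
pos 41: only 0 nt remain (<3), stop (end of mRNA)

Answer: MLARYELACVLTR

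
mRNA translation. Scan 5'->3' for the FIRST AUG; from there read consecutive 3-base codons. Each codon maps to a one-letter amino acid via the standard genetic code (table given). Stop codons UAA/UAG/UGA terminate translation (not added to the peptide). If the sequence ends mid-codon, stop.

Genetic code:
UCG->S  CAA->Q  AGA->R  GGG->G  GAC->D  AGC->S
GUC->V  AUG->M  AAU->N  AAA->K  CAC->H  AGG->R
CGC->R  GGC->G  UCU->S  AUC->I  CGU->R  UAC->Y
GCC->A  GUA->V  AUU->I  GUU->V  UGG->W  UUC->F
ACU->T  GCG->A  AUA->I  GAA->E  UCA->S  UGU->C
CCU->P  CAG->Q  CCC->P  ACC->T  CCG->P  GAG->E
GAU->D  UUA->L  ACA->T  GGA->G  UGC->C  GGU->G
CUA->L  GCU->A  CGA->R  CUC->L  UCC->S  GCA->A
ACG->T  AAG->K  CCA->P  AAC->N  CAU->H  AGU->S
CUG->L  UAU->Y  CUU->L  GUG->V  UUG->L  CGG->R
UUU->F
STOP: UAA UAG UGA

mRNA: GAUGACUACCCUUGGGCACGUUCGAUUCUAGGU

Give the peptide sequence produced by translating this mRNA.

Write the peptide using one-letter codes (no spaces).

Answer: MTTLGHVRF

Derivation:
start AUG at pos 1
pos 1: AUG -> M; peptide=M
pos 4: ACU -> T; peptide=MT
pos 7: ACC -> T; peptide=MTT
pos 10: CUU -> L; peptide=MTTL
pos 13: GGG -> G; peptide=MTTLG
pos 16: CAC -> H; peptide=MTTLGH
pos 19: GUU -> V; peptide=MTTLGHV
pos 22: CGA -> R; peptide=MTTLGHVR
pos 25: UUC -> F; peptide=MTTLGHVRF
pos 28: UAG -> STOP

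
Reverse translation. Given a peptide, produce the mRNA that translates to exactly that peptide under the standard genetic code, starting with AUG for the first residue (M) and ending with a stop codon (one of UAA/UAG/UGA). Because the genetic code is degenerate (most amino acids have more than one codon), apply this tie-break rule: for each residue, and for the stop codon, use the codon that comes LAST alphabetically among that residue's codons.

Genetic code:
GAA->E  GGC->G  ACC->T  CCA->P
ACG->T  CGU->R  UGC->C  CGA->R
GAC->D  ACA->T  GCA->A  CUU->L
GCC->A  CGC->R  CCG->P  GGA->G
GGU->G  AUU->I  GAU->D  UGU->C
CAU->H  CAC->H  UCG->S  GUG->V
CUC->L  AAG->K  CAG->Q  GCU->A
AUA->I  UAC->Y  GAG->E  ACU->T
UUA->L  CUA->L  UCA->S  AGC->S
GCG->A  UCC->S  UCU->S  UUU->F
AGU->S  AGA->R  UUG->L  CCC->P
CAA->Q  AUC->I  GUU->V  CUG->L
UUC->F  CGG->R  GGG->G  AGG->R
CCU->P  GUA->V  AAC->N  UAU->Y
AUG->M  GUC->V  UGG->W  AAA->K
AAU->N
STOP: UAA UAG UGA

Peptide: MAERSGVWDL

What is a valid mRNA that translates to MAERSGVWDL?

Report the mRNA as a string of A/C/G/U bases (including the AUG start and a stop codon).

residue 1: M -> AUG (start codon)
residue 2: A codons sorted = GCA,GCC,GCG,GCU -> pick last = GCU
residue 3: E codons sorted = GAA,GAG -> pick last = GAG
residue 4: R codons sorted = AGA,AGG,CGA,CGC,CGG,CGU -> pick last = CGU
residue 5: S codons sorted = AGC,AGU,UCA,UCC,UCG,UCU -> pick last = UCU
residue 6: G codons sorted = GGA,GGC,GGG,GGU -> pick last = GGU
residue 7: V codons sorted = GUA,GUC,GUG,GUU -> pick last = GUU
residue 8: W -> UGG (only codon)
residue 9: D codons sorted = GAC,GAU -> pick last = GAU
residue 10: L codons sorted = CUA,CUC,CUG,CUU,UUA,UUG -> pick last = UUG
terminator: stop codons sorted = UAA,UAG,UGA -> pick last = UGA

Answer: mRNA: AUGGCUGAGCGUUCUGGUGUUUGGGAUUUGUGA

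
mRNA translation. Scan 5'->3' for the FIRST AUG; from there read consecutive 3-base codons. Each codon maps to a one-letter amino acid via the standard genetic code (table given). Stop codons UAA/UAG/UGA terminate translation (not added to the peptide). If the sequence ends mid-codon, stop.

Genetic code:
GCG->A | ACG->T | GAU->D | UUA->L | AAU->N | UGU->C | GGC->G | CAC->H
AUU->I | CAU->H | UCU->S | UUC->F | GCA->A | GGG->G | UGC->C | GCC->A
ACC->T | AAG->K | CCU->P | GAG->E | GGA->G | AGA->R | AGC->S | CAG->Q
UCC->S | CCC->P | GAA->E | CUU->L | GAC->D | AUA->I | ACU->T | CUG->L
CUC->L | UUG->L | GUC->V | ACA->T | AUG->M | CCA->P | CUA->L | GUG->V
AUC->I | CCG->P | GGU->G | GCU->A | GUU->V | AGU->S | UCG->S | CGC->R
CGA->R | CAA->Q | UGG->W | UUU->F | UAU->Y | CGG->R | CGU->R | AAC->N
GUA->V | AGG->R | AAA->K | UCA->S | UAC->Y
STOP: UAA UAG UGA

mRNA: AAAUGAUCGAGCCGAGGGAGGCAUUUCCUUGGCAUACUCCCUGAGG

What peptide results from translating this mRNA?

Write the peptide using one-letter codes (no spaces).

Answer: MIEPREAFPWHTP

Derivation:
start AUG at pos 2
pos 2: AUG -> M; peptide=M
pos 5: AUC -> I; peptide=MI
pos 8: GAG -> E; peptide=MIE
pos 11: CCG -> P; peptide=MIEP
pos 14: AGG -> R; peptide=MIEPR
pos 17: GAG -> E; peptide=MIEPRE
pos 20: GCA -> A; peptide=MIEPREA
pos 23: UUU -> F; peptide=MIEPREAF
pos 26: CCU -> P; peptide=MIEPREAFP
pos 29: UGG -> W; peptide=MIEPREAFPW
pos 32: CAU -> H; peptide=MIEPREAFPWH
pos 35: ACU -> T; peptide=MIEPREAFPWHT
pos 38: CCC -> P; peptide=MIEPREAFPWHTP
pos 41: UGA -> STOP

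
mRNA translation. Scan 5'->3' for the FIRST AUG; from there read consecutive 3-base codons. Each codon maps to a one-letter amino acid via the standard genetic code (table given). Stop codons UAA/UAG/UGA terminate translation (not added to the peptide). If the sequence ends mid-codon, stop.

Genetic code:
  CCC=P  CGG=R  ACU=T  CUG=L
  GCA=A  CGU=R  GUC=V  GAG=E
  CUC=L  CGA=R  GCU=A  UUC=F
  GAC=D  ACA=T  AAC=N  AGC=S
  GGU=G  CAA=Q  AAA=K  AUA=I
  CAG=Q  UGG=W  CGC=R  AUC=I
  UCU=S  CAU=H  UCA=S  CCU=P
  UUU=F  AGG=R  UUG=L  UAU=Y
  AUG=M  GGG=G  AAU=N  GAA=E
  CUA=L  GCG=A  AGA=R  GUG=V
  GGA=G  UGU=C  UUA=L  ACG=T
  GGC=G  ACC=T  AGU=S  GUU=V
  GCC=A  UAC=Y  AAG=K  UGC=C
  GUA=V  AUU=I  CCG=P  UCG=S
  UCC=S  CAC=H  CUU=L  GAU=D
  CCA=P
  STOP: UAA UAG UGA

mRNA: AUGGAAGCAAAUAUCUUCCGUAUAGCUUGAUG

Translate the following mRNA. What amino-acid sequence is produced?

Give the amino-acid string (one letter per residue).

Answer: MEANIFRIA

Derivation:
start AUG at pos 0
pos 0: AUG -> M; peptide=M
pos 3: GAA -> E; peptide=ME
pos 6: GCA -> A; peptide=MEA
pos 9: AAU -> N; peptide=MEAN
pos 12: AUC -> I; peptide=MEANI
pos 15: UUC -> F; peptide=MEANIF
pos 18: CGU -> R; peptide=MEANIFR
pos 21: AUA -> I; peptide=MEANIFRI
pos 24: GCU -> A; peptide=MEANIFRIA
pos 27: UGA -> STOP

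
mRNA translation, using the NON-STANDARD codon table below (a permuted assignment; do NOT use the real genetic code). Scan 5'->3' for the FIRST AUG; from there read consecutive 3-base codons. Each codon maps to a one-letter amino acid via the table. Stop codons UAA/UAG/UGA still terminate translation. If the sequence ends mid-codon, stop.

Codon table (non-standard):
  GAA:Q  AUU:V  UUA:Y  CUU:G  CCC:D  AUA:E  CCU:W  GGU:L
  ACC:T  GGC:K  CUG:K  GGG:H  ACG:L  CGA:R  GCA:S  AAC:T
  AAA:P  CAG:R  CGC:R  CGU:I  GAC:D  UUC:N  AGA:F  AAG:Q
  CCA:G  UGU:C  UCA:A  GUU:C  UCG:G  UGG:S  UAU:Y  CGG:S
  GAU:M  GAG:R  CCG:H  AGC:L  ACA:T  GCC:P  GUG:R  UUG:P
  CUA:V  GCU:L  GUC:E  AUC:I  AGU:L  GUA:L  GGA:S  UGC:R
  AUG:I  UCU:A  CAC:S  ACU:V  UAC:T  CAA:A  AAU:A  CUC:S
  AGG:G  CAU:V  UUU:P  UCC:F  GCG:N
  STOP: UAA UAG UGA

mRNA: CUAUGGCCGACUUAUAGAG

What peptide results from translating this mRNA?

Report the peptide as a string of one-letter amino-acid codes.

Answer: IPDY

Derivation:
start AUG at pos 2
pos 2: AUG -> I; peptide=I
pos 5: GCC -> P; peptide=IP
pos 8: GAC -> D; peptide=IPD
pos 11: UUA -> Y; peptide=IPDY
pos 14: UAG -> STOP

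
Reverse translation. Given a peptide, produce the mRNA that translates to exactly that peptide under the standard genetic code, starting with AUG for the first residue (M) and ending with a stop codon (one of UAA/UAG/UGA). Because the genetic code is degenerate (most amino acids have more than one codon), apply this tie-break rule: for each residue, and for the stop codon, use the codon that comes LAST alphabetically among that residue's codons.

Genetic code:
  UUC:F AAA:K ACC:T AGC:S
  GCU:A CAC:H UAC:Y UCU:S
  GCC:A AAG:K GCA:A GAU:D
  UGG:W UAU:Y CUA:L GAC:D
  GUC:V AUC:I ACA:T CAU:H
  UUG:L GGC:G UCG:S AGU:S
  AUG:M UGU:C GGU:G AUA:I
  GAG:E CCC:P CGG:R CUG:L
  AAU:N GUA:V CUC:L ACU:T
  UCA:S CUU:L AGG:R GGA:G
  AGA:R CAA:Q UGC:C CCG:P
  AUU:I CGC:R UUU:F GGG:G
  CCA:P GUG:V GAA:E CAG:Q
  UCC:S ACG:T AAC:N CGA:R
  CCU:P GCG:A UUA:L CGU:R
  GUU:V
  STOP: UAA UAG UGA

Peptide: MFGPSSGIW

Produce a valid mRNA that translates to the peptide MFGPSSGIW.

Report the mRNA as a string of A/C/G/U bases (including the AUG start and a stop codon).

Answer: mRNA: AUGUUUGGUCCUUCUUCUGGUAUUUGGUGA

Derivation:
residue 1: M -> AUG (start codon)
residue 2: F codons sorted = UUC,UUU -> pick last = UUU
residue 3: G codons sorted = GGA,GGC,GGG,GGU -> pick last = GGU
residue 4: P codons sorted = CCA,CCC,CCG,CCU -> pick last = CCU
residue 5: S codons sorted = AGC,AGU,UCA,UCC,UCG,UCU -> pick last = UCU
residue 6: S codons sorted = AGC,AGU,UCA,UCC,UCG,UCU -> pick last = UCU
residue 7: G codons sorted = GGA,GGC,GGG,GGU -> pick last = GGU
residue 8: I codons sorted = AUA,AUC,AUU -> pick last = AUU
residue 9: W -> UGG (only codon)
terminator: stop codons sorted = UAA,UAG,UGA -> pick last = UGA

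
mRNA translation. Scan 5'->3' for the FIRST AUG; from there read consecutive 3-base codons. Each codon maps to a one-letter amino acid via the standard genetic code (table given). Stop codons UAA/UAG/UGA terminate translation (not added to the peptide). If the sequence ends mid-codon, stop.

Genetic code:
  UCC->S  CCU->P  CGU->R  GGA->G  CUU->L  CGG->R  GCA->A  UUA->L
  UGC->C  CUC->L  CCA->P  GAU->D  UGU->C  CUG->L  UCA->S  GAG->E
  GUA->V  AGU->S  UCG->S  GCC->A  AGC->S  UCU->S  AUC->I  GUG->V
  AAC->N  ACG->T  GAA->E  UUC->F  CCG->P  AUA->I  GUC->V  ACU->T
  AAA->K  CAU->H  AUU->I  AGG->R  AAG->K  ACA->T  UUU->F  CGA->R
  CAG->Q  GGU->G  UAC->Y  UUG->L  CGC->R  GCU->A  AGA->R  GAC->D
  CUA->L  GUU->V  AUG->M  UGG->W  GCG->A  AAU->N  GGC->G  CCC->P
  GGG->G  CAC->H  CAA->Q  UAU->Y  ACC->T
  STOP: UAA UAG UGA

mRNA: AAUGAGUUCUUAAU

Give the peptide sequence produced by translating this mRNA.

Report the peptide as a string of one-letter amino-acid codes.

Answer: MSS

Derivation:
start AUG at pos 1
pos 1: AUG -> M; peptide=M
pos 4: AGU -> S; peptide=MS
pos 7: UCU -> S; peptide=MSS
pos 10: UAA -> STOP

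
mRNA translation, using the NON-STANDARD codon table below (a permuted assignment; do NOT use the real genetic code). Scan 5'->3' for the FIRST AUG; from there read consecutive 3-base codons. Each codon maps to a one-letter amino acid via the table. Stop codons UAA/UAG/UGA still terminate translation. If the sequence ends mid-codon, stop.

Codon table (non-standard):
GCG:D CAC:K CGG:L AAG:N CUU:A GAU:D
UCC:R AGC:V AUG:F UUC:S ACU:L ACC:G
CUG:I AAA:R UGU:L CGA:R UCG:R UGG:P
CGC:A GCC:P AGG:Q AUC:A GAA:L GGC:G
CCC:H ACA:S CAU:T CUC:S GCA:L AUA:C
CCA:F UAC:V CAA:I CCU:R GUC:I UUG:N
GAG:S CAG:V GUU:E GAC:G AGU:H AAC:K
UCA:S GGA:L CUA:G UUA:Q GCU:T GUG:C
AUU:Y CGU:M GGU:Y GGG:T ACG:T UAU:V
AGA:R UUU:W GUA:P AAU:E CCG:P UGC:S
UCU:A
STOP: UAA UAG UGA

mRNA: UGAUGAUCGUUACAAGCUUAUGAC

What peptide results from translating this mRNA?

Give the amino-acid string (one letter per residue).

Answer: FAESVQ

Derivation:
start AUG at pos 2
pos 2: AUG -> F; peptide=F
pos 5: AUC -> A; peptide=FA
pos 8: GUU -> E; peptide=FAE
pos 11: ACA -> S; peptide=FAES
pos 14: AGC -> V; peptide=FAESV
pos 17: UUA -> Q; peptide=FAESVQ
pos 20: UGA -> STOP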